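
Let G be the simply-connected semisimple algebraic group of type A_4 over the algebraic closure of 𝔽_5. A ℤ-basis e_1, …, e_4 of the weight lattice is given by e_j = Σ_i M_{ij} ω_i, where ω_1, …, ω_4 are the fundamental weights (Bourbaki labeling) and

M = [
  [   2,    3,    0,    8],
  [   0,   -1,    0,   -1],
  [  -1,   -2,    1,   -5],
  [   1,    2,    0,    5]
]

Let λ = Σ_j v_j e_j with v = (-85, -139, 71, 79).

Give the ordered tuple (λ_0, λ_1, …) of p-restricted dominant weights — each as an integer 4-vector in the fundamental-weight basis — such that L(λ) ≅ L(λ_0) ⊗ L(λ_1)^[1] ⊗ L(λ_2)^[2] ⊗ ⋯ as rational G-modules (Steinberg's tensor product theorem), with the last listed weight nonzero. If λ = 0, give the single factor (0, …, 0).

((0, 0, 4, 2), (4, 2, 2, 1), (1, 2, 1, 1))

Compute c_i = Σ_j M_{ij} v_j with v = (-85, -139, 71, 79):
  c_1 = (2)·(-85) + (3)·(-139) + (0)·(71) + (8)·(79) = 45
  c_2 = (0)·(-85) + (-1)·(-139) + (0)·(71) + (-1)·(79) = 60
  c_3 = (-1)·(-85) + (-2)·(-139) + (1)·(71) + (-5)·(79) = 39
  c_4 = (1)·(-85) + (2)·(-139) + (0)·(71) + (5)·(79) = 32
Expand coordinatewise in base 5:
  c_1 = 45 = 0·5^0 + 4·5^1 + 1·5^2
  c_2 = 60 = 0·5^0 + 2·5^1 + 2·5^2
  c_3 = 39 = 4·5^0 + 2·5^1 + 1·5^2
  c_4 = 32 = 2·5^0 + 1·5^1 + 1·5^2
p-restricted factor λ_0 = (0, 0, 4, 2)
p-restricted factor λ_1 = (4, 2, 2, 1)
p-restricted factor λ_2 = (1, 2, 1, 1)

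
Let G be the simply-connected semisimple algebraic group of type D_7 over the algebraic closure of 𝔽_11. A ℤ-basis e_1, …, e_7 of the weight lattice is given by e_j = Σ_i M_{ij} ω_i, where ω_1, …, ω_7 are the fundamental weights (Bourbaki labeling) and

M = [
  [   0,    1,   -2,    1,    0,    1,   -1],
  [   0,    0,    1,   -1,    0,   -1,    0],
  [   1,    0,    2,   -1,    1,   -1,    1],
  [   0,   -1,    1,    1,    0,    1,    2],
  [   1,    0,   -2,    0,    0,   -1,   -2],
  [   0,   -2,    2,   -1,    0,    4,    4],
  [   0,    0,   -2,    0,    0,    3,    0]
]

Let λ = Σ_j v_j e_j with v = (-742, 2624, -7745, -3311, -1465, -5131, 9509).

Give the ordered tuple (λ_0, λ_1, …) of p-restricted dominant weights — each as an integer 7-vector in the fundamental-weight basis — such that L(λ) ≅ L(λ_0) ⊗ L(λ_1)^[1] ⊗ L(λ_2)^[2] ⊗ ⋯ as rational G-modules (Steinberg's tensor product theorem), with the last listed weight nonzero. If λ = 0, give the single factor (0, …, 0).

Compute c_i = Σ_j M_{ij} v_j with v = (-742, 2624, -7745, -3311, -1465, -5131, 9509):
  c_1 = (0)·(-742) + 1·2624 + (-2)·(-7745) + (1)·(-3311) + (0)·(-1465) + (1)·(-5131) + (-1)·(9509) = 163
  c_2 = (0)·(-742) + 0·2624 + (1)·(-7745) + (-1)·(-3311) + (0)·(-1465) + (-1)·(-5131) + 0·9509 = 697
  c_3 = (1)·(-742) + 0·2624 + (2)·(-7745) + (-1)·(-3311) + (1)·(-1465) + (-1)·(-5131) + 1·9509 = 254
  c_4 = (0)·(-742) + (-1)·(2624) + (1)·(-7745) + (1)·(-3311) + (0)·(-1465) + (1)·(-5131) + 2·9509 = 207
  c_5 = (1)·(-742) + 0·2624 + (-2)·(-7745) + (0)·(-3311) + (0)·(-1465) + (-1)·(-5131) + (-2)·(9509) = 861
  c_6 = (0)·(-742) + (-2)·(2624) + (2)·(-7745) + (-1)·(-3311) + (0)·(-1465) + (4)·(-5131) + 4·9509 = 85
  c_7 = (0)·(-742) + 0·2624 + (-2)·(-7745) + (0)·(-3311) + (0)·(-1465) + (3)·(-5131) + 0·9509 = 97
Writing each c_i in base p = 11:
  c_1 = 163 = 9·11^0 + 3·11^1 + 1·11^2
  c_2 = 697 = 4·11^0 + 8·11^1 + 5·11^2
  c_3 = 254 = 1·11^0 + 1·11^1 + 2·11^2
  c_4 = 207 = 9·11^0 + 7·11^1 + 1·11^2
  c_5 = 861 = 3·11^0 + 1·11^1 + 7·11^2
  c_6 = 85 = 8·11^0 + 7·11^1
  c_7 = 97 = 9·11^0 + 8·11^1
p-restricted factor λ_0 = (9, 4, 1, 9, 3, 8, 9)
p-restricted factor λ_1 = (3, 8, 1, 7, 1, 7, 8)
p-restricted factor λ_2 = (1, 5, 2, 1, 7, 0, 0)

((9, 4, 1, 9, 3, 8, 9), (3, 8, 1, 7, 1, 7, 8), (1, 5, 2, 1, 7, 0, 0))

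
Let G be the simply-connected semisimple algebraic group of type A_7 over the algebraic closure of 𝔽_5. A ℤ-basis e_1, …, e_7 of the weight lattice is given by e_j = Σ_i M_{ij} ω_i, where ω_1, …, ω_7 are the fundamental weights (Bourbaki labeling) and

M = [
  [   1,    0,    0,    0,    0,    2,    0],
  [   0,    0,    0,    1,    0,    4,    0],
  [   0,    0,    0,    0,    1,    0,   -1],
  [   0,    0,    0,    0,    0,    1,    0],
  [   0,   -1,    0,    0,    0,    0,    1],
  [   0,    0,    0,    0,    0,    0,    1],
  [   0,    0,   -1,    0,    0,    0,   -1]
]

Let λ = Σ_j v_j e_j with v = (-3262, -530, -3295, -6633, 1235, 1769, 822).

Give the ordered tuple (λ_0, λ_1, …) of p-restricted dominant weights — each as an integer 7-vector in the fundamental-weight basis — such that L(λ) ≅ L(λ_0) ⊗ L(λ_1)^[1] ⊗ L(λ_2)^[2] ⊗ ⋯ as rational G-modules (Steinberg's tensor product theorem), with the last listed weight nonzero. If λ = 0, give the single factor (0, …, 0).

Converting to the ω-basis (c_i = row i of M dotted with v = (-3262, -530, -3295, -6633, 1235, 1769, 822)):
  c_1 = (1)·(-3262) + (0)·(-530) + (0)·(-3295) + (0)·(-6633) + 0·1235 + 2·1769 + 0·822 = 276
  c_2 = (0)·(-3262) + (0)·(-530) + (0)·(-3295) + (1)·(-6633) + 0·1235 + 4·1769 + 0·822 = 443
  c_3 = (0)·(-3262) + (0)·(-530) + (0)·(-3295) + (0)·(-6633) + 1·1235 + 0·1769 + (-1)·(822) = 413
  c_4 = (0)·(-3262) + (0)·(-530) + (0)·(-3295) + (0)·(-6633) + 0·1235 + 1·1769 + 0·822 = 1769
  c_5 = (0)·(-3262) + (-1)·(-530) + (0)·(-3295) + (0)·(-6633) + 0·1235 + 0·1769 + 1·822 = 1352
  c_6 = (0)·(-3262) + (0)·(-530) + (0)·(-3295) + (0)·(-6633) + 0·1235 + 0·1769 + 1·822 = 822
  c_7 = (0)·(-3262) + (0)·(-530) + (-1)·(-3295) + (0)·(-6633) + 0·1235 + 0·1769 + (-1)·(822) = 2473
Expand coordinatewise in base 5:
  c_1 = 276 = 1·5^0 + 0·5^1 + 1·5^2 + 2·5^3
  c_2 = 443 = 3·5^0 + 3·5^1 + 2·5^2 + 3·5^3
  c_3 = 413 = 3·5^0 + 2·5^1 + 1·5^2 + 3·5^3
  c_4 = 1769 = 4·5^0 + 3·5^1 + 0·5^2 + 4·5^3 + 2·5^4
  c_5 = 1352 = 2·5^0 + 0·5^1 + 4·5^2 + 0·5^3 + 2·5^4
  c_6 = 822 = 2·5^0 + 4·5^1 + 2·5^2 + 1·5^3 + 1·5^4
  c_7 = 2473 = 3·5^0 + 4·5^1 + 3·5^2 + 4·5^3 + 3·5^4
p-restricted factor λ_0 = (1, 3, 3, 4, 2, 2, 3)
p-restricted factor λ_1 = (0, 3, 2, 3, 0, 4, 4)
p-restricted factor λ_2 = (1, 2, 1, 0, 4, 2, 3)
p-restricted factor λ_3 = (2, 3, 3, 4, 0, 1, 4)
p-restricted factor λ_4 = (0, 0, 0, 2, 2, 1, 3)

((1, 3, 3, 4, 2, 2, 3), (0, 3, 2, 3, 0, 4, 4), (1, 2, 1, 0, 4, 2, 3), (2, 3, 3, 4, 0, 1, 4), (0, 0, 0, 2, 2, 1, 3))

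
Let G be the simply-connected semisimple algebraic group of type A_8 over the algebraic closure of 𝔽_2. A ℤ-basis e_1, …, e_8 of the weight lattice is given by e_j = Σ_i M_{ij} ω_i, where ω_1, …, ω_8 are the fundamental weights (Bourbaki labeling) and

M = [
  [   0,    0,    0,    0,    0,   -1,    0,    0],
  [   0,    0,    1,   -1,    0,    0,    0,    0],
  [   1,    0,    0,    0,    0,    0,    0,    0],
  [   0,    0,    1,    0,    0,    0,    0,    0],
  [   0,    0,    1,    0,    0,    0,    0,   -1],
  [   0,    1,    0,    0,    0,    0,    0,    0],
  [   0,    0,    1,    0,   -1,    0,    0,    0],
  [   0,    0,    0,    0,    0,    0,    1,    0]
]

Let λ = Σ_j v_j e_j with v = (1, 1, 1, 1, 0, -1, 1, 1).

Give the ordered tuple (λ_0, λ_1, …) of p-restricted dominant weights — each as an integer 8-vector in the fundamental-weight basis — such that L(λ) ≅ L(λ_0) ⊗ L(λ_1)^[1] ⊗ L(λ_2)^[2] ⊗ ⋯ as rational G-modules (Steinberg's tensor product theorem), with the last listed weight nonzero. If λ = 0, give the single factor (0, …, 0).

Compute c_i = Σ_j M_{ij} v_j with v = (1, 1, 1, 1, 0, -1, 1, 1):
  c_1 = 0*1 + 0*1 + 0*1 + 0*1 + 0*0 + -1*-1 + 0*1 + 0*1 = 1
  c_2 = 0*1 + 0*1 + 1*1 + -1*1 + 0*0 + 0*-1 + 0*1 + 0*1 = 0
  c_3 = 1*1 + 0*1 + 0*1 + 0*1 + 0*0 + 0*-1 + 0*1 + 0*1 = 1
  c_4 = 0*1 + 0*1 + 1*1 + 0*1 + 0*0 + 0*-1 + 0*1 + 0*1 = 1
  c_5 = 0*1 + 0*1 + 1*1 + 0*1 + 0*0 + 0*-1 + 0*1 + -1*1 = 0
  c_6 = 0*1 + 1*1 + 0*1 + 0*1 + 0*0 + 0*-1 + 0*1 + 0*1 = 1
  c_7 = 0*1 + 0*1 + 1*1 + 0*1 + -1*0 + 0*-1 + 0*1 + 0*1 = 1
  c_8 = 0*1 + 0*1 + 0*1 + 0*1 + 0*0 + 0*-1 + 1*1 + 0*1 = 1
Expand coordinatewise in base 2:
  c_1 = 1 = 1·2^0
  c_2 = 0
  c_3 = 1 = 1·2^0
  c_4 = 1 = 1·2^0
  c_5 = 0
  c_6 = 1 = 1·2^0
  c_7 = 1 = 1·2^0
  c_8 = 1 = 1·2^0
Factor λ_0 = (1, 0, 1, 1, 0, 1, 1, 1)

((1, 0, 1, 1, 0, 1, 1, 1),)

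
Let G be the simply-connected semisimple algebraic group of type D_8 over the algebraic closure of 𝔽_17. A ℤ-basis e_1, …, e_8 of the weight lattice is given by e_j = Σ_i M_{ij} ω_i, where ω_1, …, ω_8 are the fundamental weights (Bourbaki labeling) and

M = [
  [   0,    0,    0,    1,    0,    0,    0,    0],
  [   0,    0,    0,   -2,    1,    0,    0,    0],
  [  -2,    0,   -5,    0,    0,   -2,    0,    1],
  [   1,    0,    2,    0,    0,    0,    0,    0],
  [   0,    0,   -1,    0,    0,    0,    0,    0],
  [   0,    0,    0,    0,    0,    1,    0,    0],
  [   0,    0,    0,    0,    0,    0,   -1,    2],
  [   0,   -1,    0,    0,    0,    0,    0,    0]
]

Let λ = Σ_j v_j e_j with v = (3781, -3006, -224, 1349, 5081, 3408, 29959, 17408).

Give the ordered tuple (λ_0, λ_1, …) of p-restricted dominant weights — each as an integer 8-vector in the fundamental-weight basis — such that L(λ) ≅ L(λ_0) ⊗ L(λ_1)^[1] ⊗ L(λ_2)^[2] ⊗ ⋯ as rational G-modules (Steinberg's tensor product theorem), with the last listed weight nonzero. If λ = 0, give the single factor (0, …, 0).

In the fundamental-weight basis, λ has coordinates c = M·v (v = (3781, -3006, -224, 1349, 5081, 3408, 29959, 17408)):
  c_1 = 0·3781 + (0)·(-3006) + (0)·(-224) + 1·1349 + 0·5081 + 0·3408 + 0·29959 + 0·17408 = 1349
  c_2 = 0·3781 + (0)·(-3006) + (0)·(-224) + (-2)·(1349) + 1·5081 + 0·3408 + 0·29959 + 0·17408 = 2383
  c_3 = (-2)·(3781) + (0)·(-3006) + (-5)·(-224) + 0·1349 + 0·5081 + (-2)·(3408) + 0·29959 + 1·17408 = 4150
  c_4 = 1·3781 + (0)·(-3006) + (2)·(-224) + 0·1349 + 0·5081 + 0·3408 + 0·29959 + 0·17408 = 3333
  c_5 = 0·3781 + (0)·(-3006) + (-1)·(-224) + 0·1349 + 0·5081 + 0·3408 + 0·29959 + 0·17408 = 224
  c_6 = 0·3781 + (0)·(-3006) + (0)·(-224) + 0·1349 + 0·5081 + 1·3408 + 0·29959 + 0·17408 = 3408
  c_7 = 0·3781 + (0)·(-3006) + (0)·(-224) + 0·1349 + 0·5081 + 0·3408 + (-1)·(29959) + 2·17408 = 4857
  c_8 = 0·3781 + (-1)·(-3006) + (0)·(-224) + 0·1349 + 0·5081 + 0·3408 + 0·29959 + 0·17408 = 3006
Writing each c_i in base p = 17:
  c_1 = 1349 = 6·17^0 + 11·17^1 + 4·17^2
  c_2 = 2383 = 3·17^0 + 4·17^1 + 8·17^2
  c_3 = 4150 = 2·17^0 + 6·17^1 + 14·17^2
  c_4 = 3333 = 1·17^0 + 9·17^1 + 11·17^2
  c_5 = 224 = 3·17^0 + 13·17^1
  c_6 = 3408 = 8·17^0 + 13·17^1 + 11·17^2
  c_7 = 4857 = 12·17^0 + 13·17^1 + 16·17^2
  c_8 = 3006 = 14·17^0 + 6·17^1 + 10·17^2
Factor λ_0 = (6, 3, 2, 1, 3, 8, 12, 14)
Factor λ_1 = (11, 4, 6, 9, 13, 13, 13, 6)
Factor λ_2 = (4, 8, 14, 11, 0, 11, 16, 10)

((6, 3, 2, 1, 3, 8, 12, 14), (11, 4, 6, 9, 13, 13, 13, 6), (4, 8, 14, 11, 0, 11, 16, 10))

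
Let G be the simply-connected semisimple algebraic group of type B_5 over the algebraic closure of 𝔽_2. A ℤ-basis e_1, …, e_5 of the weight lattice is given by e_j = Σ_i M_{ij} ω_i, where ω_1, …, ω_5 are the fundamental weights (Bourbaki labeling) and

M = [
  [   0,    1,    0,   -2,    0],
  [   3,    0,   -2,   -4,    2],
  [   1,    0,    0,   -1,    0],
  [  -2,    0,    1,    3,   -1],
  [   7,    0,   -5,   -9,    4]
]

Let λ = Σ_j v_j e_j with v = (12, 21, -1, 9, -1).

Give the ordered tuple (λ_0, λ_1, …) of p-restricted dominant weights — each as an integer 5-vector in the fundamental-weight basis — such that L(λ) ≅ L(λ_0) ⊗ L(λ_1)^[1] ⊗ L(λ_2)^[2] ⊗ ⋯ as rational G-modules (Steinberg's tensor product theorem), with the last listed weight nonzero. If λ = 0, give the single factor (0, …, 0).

ω-coordinates c = M·v, v = (12, 21, -1, 9, -1):
  c_1 = 0*12 + 1*21 + 0*-1 + -2*9 + 0*-1 = 3
  c_2 = 3*12 + 0*21 + -2*-1 + -4*9 + 2*-1 = 0
  c_3 = 1*12 + 0*21 + 0*-1 + -1*9 + 0*-1 = 3
  c_4 = -2*12 + 0*21 + 1*-1 + 3*9 + -1*-1 = 3
  c_5 = 7*12 + 0*21 + -5*-1 + -9*9 + 4*-1 = 4
Expand coordinatewise in base 2:
  c_1 = 3 = 1·2^0 + 1·2^1
  c_2 = 0
  c_3 = 3 = 1·2^0 + 1·2^1
  c_4 = 3 = 1·2^0 + 1·2^1
  c_5 = 4 = 0·2^0 + 0·2^1 + 1·2^2
Factor λ_0 = (1, 0, 1, 1, 0)
Factor λ_1 = (1, 0, 1, 1, 0)
Factor λ_2 = (0, 0, 0, 0, 1)

((1, 0, 1, 1, 0), (1, 0, 1, 1, 0), (0, 0, 0, 0, 1))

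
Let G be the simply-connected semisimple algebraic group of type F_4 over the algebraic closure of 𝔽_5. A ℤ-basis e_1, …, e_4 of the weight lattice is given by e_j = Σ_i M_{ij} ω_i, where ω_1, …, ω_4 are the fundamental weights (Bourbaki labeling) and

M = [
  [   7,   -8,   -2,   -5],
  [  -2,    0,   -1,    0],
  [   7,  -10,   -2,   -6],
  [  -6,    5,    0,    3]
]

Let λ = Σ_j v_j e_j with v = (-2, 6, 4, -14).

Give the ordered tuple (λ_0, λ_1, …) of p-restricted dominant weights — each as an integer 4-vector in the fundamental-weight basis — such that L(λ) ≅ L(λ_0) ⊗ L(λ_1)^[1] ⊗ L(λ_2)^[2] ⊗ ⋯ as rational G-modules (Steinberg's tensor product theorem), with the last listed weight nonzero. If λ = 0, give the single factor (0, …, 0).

((0, 0, 2, 0),)

Compute c_i = Σ_j M_{ij} v_j with v = (-2, 6, 4, -14):
  c_1 = 7*-2 + -8*6 + -2*4 + -5*-14 = 0
  c_2 = -2*-2 + 0*6 + -1*4 + 0*-14 = 0
  c_3 = 7*-2 + -10*6 + -2*4 + -6*-14 = 2
  c_4 = -6*-2 + 5*6 + 0*4 + 3*-14 = 0
Writing each c_i in base p = 5:
  c_1 = 0
  c_2 = 0
  c_3 = 2 = 2·5^0
  c_4 = 0
λ_0 = (0, 0, 2, 0)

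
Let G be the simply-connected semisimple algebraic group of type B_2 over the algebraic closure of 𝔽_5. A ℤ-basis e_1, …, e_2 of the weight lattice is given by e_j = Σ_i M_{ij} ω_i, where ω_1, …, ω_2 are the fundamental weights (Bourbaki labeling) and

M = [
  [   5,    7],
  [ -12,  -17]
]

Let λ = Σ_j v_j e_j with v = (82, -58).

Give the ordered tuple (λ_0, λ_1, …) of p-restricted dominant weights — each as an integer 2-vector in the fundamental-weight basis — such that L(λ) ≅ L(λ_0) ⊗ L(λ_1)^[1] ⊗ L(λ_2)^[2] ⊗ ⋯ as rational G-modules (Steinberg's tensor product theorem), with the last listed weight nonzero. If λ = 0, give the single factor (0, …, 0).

((4, 2),)

Converting to the ω-basis (c_i = row i of M dotted with v = (82, -58)):
  c_1 = (5)·(82) + (7)·(-58) = 4
  c_2 = (-12)·(82) + (-17)·(-58) = 2
Writing each c_i in base p = 5:
  c_1 = 4 = 4·5^0
  c_2 = 2 = 2·5^0
p-restricted factor λ_0 = (4, 2)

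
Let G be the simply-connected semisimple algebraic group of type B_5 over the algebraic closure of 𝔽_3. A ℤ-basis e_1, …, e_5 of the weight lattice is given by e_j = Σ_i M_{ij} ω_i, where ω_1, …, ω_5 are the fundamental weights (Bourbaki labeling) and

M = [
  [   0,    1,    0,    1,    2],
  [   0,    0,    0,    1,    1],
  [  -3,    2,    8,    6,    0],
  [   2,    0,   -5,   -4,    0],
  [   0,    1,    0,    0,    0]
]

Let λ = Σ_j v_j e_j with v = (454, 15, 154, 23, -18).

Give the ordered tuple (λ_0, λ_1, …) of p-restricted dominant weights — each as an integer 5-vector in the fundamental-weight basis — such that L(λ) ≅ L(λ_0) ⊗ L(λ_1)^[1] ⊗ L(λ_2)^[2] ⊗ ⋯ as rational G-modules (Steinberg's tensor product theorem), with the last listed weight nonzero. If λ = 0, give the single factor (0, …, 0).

((2, 2, 2, 1, 0), (0, 1, 0, 0, 2), (0, 0, 1, 2, 1), (0, 0, 1, 1, 0))

Converting to the ω-basis (c_i = row i of M dotted with v = (454, 15, 154, 23, -18)):
  c_1 = 0·454 + 1·15 + 0·154 + 1·23 + (2)·(-18) = 2
  c_2 = 0·454 + 0·15 + 0·154 + 1·23 + (1)·(-18) = 5
  c_3 = (-3)·(454) + 2·15 + 8·154 + 6·23 + (0)·(-18) = 38
  c_4 = 2·454 + 0·15 + (-5)·(154) + (-4)·(23) + (0)·(-18) = 46
  c_5 = 0·454 + 1·15 + 0·154 + 0·23 + (0)·(-18) = 15
Expand coordinatewise in base 3:
  c_1 = 2 = 2·3^0
  c_2 = 5 = 2·3^0 + 1·3^1
  c_3 = 38 = 2·3^0 + 0·3^1 + 1·3^2 + 1·3^3
  c_4 = 46 = 1·3^0 + 0·3^1 + 2·3^2 + 1·3^3
  c_5 = 15 = 0·3^0 + 2·3^1 + 1·3^2
Factor λ_0 = (2, 2, 2, 1, 0)
Factor λ_1 = (0, 1, 0, 0, 2)
Factor λ_2 = (0, 0, 1, 2, 1)
Factor λ_3 = (0, 0, 1, 1, 0)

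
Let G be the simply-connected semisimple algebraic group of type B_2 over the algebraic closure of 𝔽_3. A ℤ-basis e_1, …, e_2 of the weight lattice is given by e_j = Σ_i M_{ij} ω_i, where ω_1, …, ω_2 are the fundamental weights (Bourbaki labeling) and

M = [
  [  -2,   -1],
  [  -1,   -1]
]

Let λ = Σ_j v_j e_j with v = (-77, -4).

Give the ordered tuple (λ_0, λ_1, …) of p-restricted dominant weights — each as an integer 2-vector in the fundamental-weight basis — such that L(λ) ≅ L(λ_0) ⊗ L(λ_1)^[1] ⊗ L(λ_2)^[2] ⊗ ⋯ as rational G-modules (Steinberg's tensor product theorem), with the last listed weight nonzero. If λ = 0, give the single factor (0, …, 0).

Converting to the ω-basis (c_i = row i of M dotted with v = (-77, -4)):
  c_1 = (-2)·(-77) + (-1)·(-4) = 158
  c_2 = (-1)·(-77) + (-1)·(-4) = 81
Expand coordinatewise in base 3:
  c_1 = 158 = 2·3^0 + 1·3^1 + 2·3^2 + 2·3^3 + 1·3^4
  c_2 = 81 = 0·3^0 + 0·3^1 + 0·3^2 + 0·3^3 + 1·3^4
Factor λ_0 = (2, 0)
Factor λ_1 = (1, 0)
Factor λ_2 = (2, 0)
Factor λ_3 = (2, 0)
Factor λ_4 = (1, 1)

((2, 0), (1, 0), (2, 0), (2, 0), (1, 1))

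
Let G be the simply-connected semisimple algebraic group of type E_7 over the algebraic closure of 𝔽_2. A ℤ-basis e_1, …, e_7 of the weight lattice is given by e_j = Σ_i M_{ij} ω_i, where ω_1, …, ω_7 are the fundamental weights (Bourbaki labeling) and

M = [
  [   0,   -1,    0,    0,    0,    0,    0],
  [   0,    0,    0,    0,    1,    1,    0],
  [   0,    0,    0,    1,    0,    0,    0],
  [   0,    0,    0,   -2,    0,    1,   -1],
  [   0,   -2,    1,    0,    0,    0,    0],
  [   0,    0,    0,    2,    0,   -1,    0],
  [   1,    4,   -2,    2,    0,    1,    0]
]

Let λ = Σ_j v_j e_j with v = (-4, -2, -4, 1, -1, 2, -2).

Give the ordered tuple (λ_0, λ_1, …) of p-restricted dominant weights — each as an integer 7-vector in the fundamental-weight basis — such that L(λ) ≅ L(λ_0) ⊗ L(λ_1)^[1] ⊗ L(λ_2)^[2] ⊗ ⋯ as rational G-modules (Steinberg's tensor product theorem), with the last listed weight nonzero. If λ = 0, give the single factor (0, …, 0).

In the fundamental-weight basis, λ has coordinates c = M·v (v = (-4, -2, -4, 1, -1, 2, -2)):
  c_1 = (0)·(-4) + (-1)·(-2) + (0)·(-4) + (0)·(1) + (0)·(-1) + (0)·(2) + (0)·(-2) = 2
  c_2 = (0)·(-4) + (0)·(-2) + (0)·(-4) + (0)·(1) + (1)·(-1) + (1)·(2) + (0)·(-2) = 1
  c_3 = (0)·(-4) + (0)·(-2) + (0)·(-4) + (1)·(1) + (0)·(-1) + (0)·(2) + (0)·(-2) = 1
  c_4 = (0)·(-4) + (0)·(-2) + (0)·(-4) + (-2)·(1) + (0)·(-1) + (1)·(2) + (-1)·(-2) = 2
  c_5 = (0)·(-4) + (-2)·(-2) + (1)·(-4) + (0)·(1) + (0)·(-1) + (0)·(2) + (0)·(-2) = 0
  c_6 = (0)·(-4) + (0)·(-2) + (0)·(-4) + (2)·(1) + (0)·(-1) + (-1)·(2) + (0)·(-2) = 0
  c_7 = (1)·(-4) + (4)·(-2) + (-2)·(-4) + (2)·(1) + (0)·(-1) + (1)·(2) + (0)·(-2) = 0
Expand coordinatewise in base 2:
  c_1 = 2 = 0·2^0 + 1·2^1
  c_2 = 1 = 1·2^0
  c_3 = 1 = 1·2^0
  c_4 = 2 = 0·2^0 + 1·2^1
  c_5 = 0
  c_6 = 0
  c_7 = 0
Factor λ_0 = (0, 1, 1, 0, 0, 0, 0)
Factor λ_1 = (1, 0, 0, 1, 0, 0, 0)

((0, 1, 1, 0, 0, 0, 0), (1, 0, 0, 1, 0, 0, 0))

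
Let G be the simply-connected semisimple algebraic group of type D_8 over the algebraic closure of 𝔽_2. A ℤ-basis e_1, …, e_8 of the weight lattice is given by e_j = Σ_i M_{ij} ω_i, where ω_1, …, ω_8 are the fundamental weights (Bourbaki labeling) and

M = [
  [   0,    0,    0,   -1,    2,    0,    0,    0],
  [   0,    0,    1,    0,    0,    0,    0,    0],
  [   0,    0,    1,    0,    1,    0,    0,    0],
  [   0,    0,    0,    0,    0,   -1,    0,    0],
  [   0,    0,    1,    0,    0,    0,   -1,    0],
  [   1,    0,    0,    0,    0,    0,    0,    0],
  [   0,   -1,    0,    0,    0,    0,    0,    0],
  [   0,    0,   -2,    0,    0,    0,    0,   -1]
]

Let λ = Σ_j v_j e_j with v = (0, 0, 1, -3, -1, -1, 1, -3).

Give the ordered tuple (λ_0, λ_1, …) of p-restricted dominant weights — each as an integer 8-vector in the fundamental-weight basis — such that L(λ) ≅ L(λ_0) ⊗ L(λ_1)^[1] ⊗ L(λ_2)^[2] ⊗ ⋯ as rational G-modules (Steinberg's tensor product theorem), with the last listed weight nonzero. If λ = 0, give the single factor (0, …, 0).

((1, 1, 0, 1, 0, 0, 0, 1),)

Compute c_i = Σ_j M_{ij} v_j with v = (0, 0, 1, -3, -1, -1, 1, -3):
  c_1 = (0)·(0) + (0)·(0) + (0)·(1) + (-1)·(-3) + (2)·(-1) + (0)·(-1) + (0)·(1) + (0)·(-3) = 1
  c_2 = (0)·(0) + (0)·(0) + (1)·(1) + (0)·(-3) + (0)·(-1) + (0)·(-1) + (0)·(1) + (0)·(-3) = 1
  c_3 = (0)·(0) + (0)·(0) + (1)·(1) + (0)·(-3) + (1)·(-1) + (0)·(-1) + (0)·(1) + (0)·(-3) = 0
  c_4 = (0)·(0) + (0)·(0) + (0)·(1) + (0)·(-3) + (0)·(-1) + (-1)·(-1) + (0)·(1) + (0)·(-3) = 1
  c_5 = (0)·(0) + (0)·(0) + (1)·(1) + (0)·(-3) + (0)·(-1) + (0)·(-1) + (-1)·(1) + (0)·(-3) = 0
  c_6 = (1)·(0) + (0)·(0) + (0)·(1) + (0)·(-3) + (0)·(-1) + (0)·(-1) + (0)·(1) + (0)·(-3) = 0
  c_7 = (0)·(0) + (-1)·(0) + (0)·(1) + (0)·(-3) + (0)·(-1) + (0)·(-1) + (0)·(1) + (0)·(-3) = 0
  c_8 = (0)·(0) + (0)·(0) + (-2)·(1) + (0)·(-3) + (0)·(-1) + (0)·(-1) + (0)·(1) + (-1)·(-3) = 1
Base-2 expansion of each c_i:
  c_1 = 1 = 1·2^0
  c_2 = 1 = 1·2^0
  c_3 = 0
  c_4 = 1 = 1·2^0
  c_5 = 0
  c_6 = 0
  c_7 = 0
  c_8 = 1 = 1·2^0
λ_0 = (1, 1, 0, 1, 0, 0, 0, 1)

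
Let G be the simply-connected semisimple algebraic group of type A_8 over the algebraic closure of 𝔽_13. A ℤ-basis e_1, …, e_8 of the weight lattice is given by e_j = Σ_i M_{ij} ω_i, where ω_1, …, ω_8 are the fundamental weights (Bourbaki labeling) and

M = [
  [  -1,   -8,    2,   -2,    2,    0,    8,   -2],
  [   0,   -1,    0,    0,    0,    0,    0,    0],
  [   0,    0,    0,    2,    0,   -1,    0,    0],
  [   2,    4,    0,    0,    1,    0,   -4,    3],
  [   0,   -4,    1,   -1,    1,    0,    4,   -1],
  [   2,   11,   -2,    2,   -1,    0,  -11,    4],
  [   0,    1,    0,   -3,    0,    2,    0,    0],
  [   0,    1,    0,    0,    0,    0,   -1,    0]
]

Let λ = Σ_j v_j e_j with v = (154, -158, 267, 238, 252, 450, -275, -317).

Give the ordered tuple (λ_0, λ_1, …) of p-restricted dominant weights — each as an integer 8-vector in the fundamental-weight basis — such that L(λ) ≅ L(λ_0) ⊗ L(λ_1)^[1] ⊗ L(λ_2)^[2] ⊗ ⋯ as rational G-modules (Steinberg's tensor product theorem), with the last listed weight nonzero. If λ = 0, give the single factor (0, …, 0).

Compute c_i = Σ_j M_{ij} v_j with v = (154, -158, 267, 238, 252, 450, -275, -317):
  c_1 = -1*154 + -8*-158 + 2*267 + -2*238 + 2*252 + 0*450 + 8*-275 + -2*-317 = 106
  c_2 = 0*154 + -1*-158 + 0*267 + 0*238 + 0*252 + 0*450 + 0*-275 + 0*-317 = 158
  c_3 = 0*154 + 0*-158 + 0*267 + 2*238 + 0*252 + -1*450 + 0*-275 + 0*-317 = 26
  c_4 = 2*154 + 4*-158 + 0*267 + 0*238 + 1*252 + 0*450 + -4*-275 + 3*-317 = 77
  c_5 = 0*154 + -4*-158 + 1*267 + -1*238 + 1*252 + 0*450 + 4*-275 + -1*-317 = 130
  c_6 = 2*154 + 11*-158 + -2*267 + 2*238 + -1*252 + 0*450 + -11*-275 + 4*-317 = 17
  c_7 = 0*154 + 1*-158 + 0*267 + -3*238 + 0*252 + 2*450 + 0*-275 + 0*-317 = 28
  c_8 = 0*154 + 1*-158 + 0*267 + 0*238 + 0*252 + 0*450 + -1*-275 + 0*-317 = 117
Expand coordinatewise in base 13:
  c_1 = 106 = 2·13^0 + 8·13^1
  c_2 = 158 = 2·13^0 + 12·13^1
  c_3 = 26 = 0·13^0 + 2·13^1
  c_4 = 77 = 12·13^0 + 5·13^1
  c_5 = 130 = 0·13^0 + 10·13^1
  c_6 = 17 = 4·13^0 + 1·13^1
  c_7 = 28 = 2·13^0 + 2·13^1
  c_8 = 117 = 0·13^0 + 9·13^1
Factor λ_0 = (2, 2, 0, 12, 0, 4, 2, 0)
Factor λ_1 = (8, 12, 2, 5, 10, 1, 2, 9)

((2, 2, 0, 12, 0, 4, 2, 0), (8, 12, 2, 5, 10, 1, 2, 9))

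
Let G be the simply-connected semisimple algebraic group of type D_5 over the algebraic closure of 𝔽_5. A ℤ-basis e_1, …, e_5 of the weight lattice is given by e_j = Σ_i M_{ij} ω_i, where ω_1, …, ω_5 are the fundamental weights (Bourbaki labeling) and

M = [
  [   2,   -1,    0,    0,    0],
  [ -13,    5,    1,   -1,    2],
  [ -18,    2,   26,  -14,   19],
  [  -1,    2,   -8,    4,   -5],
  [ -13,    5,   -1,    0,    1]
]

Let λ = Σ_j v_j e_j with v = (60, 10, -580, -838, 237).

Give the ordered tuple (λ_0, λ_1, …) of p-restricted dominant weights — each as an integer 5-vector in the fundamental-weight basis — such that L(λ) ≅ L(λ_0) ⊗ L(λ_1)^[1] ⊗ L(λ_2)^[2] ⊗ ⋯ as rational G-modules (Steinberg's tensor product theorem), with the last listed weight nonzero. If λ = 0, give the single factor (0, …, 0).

((0, 2, 0, 3, 2), (2, 0, 4, 2, 2), (4, 0, 3, 2, 3))

In the fundamental-weight basis, λ has coordinates c = M·v (v = (60, 10, -580, -838, 237)):
  c_1 = 2*60 + -1*10 + 0*-580 + 0*-838 + 0*237 = 110
  c_2 = -13*60 + 5*10 + 1*-580 + -1*-838 + 2*237 = 2
  c_3 = -18*60 + 2*10 + 26*-580 + -14*-838 + 19*237 = 95
  c_4 = -1*60 + 2*10 + -8*-580 + 4*-838 + -5*237 = 63
  c_5 = -13*60 + 5*10 + -1*-580 + 0*-838 + 1*237 = 87
Expand coordinatewise in base 5:
  c_1 = 110 = 0·5^0 + 2·5^1 + 4·5^2
  c_2 = 2 = 2·5^0
  c_3 = 95 = 0·5^0 + 4·5^1 + 3·5^2
  c_4 = 63 = 3·5^0 + 2·5^1 + 2·5^2
  c_5 = 87 = 2·5^0 + 2·5^1 + 3·5^2
p-restricted factor λ_0 = (0, 2, 0, 3, 2)
p-restricted factor λ_1 = (2, 0, 4, 2, 2)
p-restricted factor λ_2 = (4, 0, 3, 2, 3)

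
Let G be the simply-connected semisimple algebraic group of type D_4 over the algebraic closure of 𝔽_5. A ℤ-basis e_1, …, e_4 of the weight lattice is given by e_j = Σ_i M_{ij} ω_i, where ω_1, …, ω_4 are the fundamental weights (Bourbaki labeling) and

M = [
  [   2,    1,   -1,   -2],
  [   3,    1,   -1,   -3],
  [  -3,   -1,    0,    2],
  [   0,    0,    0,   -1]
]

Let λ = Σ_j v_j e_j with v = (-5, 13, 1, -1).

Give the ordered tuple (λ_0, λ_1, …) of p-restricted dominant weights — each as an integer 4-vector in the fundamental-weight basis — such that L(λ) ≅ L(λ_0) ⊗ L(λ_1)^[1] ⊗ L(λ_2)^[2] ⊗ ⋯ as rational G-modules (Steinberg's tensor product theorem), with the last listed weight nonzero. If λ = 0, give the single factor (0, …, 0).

((4, 0, 0, 1),)

Converting to the ω-basis (c_i = row i of M dotted with v = (-5, 13, 1, -1)):
  c_1 = (2)·(-5) + 1·13 + (-1)·(1) + (-2)·(-1) = 4
  c_2 = (3)·(-5) + 1·13 + (-1)·(1) + (-3)·(-1) = 0
  c_3 = (-3)·(-5) + (-1)·(13) + 0·1 + (2)·(-1) = 0
  c_4 = (0)·(-5) + 0·13 + 0·1 + (-1)·(-1) = 1
p = 5; digits c_i = Σ_j d_{ij}·5^j, 0 ≤ d_{ij} < 5:
  c_1 = 4 = 4·5^0
  c_2 = 0
  c_3 = 0
  c_4 = 1 = 1·5^0
p-restricted factor λ_0 = (4, 0, 0, 1)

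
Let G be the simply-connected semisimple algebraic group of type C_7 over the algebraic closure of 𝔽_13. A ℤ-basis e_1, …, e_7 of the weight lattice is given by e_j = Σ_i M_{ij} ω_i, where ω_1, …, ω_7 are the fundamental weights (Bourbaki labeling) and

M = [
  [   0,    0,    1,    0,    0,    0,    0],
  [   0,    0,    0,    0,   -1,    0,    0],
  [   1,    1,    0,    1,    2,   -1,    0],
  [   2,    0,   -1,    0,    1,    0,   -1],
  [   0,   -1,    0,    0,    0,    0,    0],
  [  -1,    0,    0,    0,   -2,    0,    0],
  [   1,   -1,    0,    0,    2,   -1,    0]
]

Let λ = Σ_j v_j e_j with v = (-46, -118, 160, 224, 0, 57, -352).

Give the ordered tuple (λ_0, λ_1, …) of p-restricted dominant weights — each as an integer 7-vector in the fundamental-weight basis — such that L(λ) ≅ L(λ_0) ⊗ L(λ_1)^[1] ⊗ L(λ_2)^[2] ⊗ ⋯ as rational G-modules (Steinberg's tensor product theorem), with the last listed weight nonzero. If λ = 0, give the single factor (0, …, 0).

Compute c_i = Σ_j M_{ij} v_j with v = (-46, -118, 160, 224, 0, 57, -352):
  c_1 = (0)·(-46) + (0)·(-118) + (1)·(160) + (0)·(224) + (0)·(0) + (0)·(57) + (0)·(-352) = 160
  c_2 = (0)·(-46) + (0)·(-118) + (0)·(160) + (0)·(224) + (-1)·(0) + (0)·(57) + (0)·(-352) = 0
  c_3 = (1)·(-46) + (1)·(-118) + (0)·(160) + (1)·(224) + (2)·(0) + (-1)·(57) + (0)·(-352) = 3
  c_4 = (2)·(-46) + (0)·(-118) + (-1)·(160) + (0)·(224) + (1)·(0) + (0)·(57) + (-1)·(-352) = 100
  c_5 = (0)·(-46) + (-1)·(-118) + (0)·(160) + (0)·(224) + (0)·(0) + (0)·(57) + (0)·(-352) = 118
  c_6 = (-1)·(-46) + (0)·(-118) + (0)·(160) + (0)·(224) + (-2)·(0) + (0)·(57) + (0)·(-352) = 46
  c_7 = (1)·(-46) + (-1)·(-118) + (0)·(160) + (0)·(224) + (2)·(0) + (-1)·(57) + (0)·(-352) = 15
Writing each c_i in base p = 13:
  c_1 = 160 = 4·13^0 + 12·13^1
  c_2 = 0
  c_3 = 3 = 3·13^0
  c_4 = 100 = 9·13^0 + 7·13^1
  c_5 = 118 = 1·13^0 + 9·13^1
  c_6 = 46 = 7·13^0 + 3·13^1
  c_7 = 15 = 2·13^0 + 1·13^1
Factor λ_0 = (4, 0, 3, 9, 1, 7, 2)
Factor λ_1 = (12, 0, 0, 7, 9, 3, 1)

((4, 0, 3, 9, 1, 7, 2), (12, 0, 0, 7, 9, 3, 1))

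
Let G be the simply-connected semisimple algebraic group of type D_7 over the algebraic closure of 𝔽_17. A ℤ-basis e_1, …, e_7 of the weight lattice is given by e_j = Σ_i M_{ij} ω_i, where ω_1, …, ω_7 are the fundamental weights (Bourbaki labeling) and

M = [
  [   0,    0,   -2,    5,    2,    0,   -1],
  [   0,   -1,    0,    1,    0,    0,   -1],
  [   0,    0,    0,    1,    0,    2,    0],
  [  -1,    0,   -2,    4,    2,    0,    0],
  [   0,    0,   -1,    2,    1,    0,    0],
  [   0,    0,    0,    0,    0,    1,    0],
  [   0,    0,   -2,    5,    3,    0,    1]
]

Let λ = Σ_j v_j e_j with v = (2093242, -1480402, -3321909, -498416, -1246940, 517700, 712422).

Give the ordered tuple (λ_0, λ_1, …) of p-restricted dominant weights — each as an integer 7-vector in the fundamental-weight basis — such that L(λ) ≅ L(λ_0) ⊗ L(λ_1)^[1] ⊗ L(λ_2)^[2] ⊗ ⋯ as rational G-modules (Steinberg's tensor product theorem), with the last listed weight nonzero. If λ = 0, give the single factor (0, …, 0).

((15, 12, 5, 13, 14, 16, 14), (6, 12, 1, 1, 9, 5, 16), (7, 14, 5, 14, 7, 6, 10), (5, 3, 7, 12, 15, 3, 7), (11, 3, 6, 0, 12, 6, 13))

Change of basis e → ω: c = M·v where v = (2093242, -1480402, -3321909, -498416, -1246940, 517700, 712422):
  c_1 = 0*2093242 + 0*-1480402 + -2*-3321909 + 5*-498416 + 2*-1246940 + 0*517700 + -1*712422 = 945436
  c_2 = 0*2093242 + -1*-1480402 + 0*-3321909 + 1*-498416 + 0*-1246940 + 0*517700 + -1*712422 = 269564
  c_3 = 0*2093242 + 0*-1480402 + 0*-3321909 + 1*-498416 + 0*-1246940 + 2*517700 + 0*712422 = 536984
  c_4 = -1*2093242 + 0*-1480402 + -2*-3321909 + 4*-498416 + 2*-1246940 + 0*517700 + 0*712422 = 63032
  c_5 = 0*2093242 + 0*-1480402 + -1*-3321909 + 2*-498416 + 1*-1246940 + 0*517700 + 0*712422 = 1078137
  c_6 = 0*2093242 + 0*-1480402 + 0*-3321909 + 0*-498416 + 0*-1246940 + 1*517700 + 0*712422 = 517700
  c_7 = 0*2093242 + 0*-1480402 + -2*-3321909 + 5*-498416 + 3*-1246940 + 0*517700 + 1*712422 = 1123340
Base-17 expansion of each c_i:
  c_1 = 945436 = 15·17^0 + 6·17^1 + 7·17^2 + 5·17^3 + 11·17^4
  c_2 = 269564 = 12·17^0 + 12·17^1 + 14·17^2 + 3·17^3 + 3·17^4
  c_3 = 536984 = 5·17^0 + 1·17^1 + 5·17^2 + 7·17^3 + 6·17^4
  c_4 = 63032 = 13·17^0 + 1·17^1 + 14·17^2 + 12·17^3
  c_5 = 1078137 = 14·17^0 + 9·17^1 + 7·17^2 + 15·17^3 + 12·17^4
  c_6 = 517700 = 16·17^0 + 5·17^1 + 6·17^2 + 3·17^3 + 6·17^4
  c_7 = 1123340 = 14·17^0 + 16·17^1 + 10·17^2 + 7·17^3 + 13·17^4
Factor λ_0 = (15, 12, 5, 13, 14, 16, 14)
Factor λ_1 = (6, 12, 1, 1, 9, 5, 16)
Factor λ_2 = (7, 14, 5, 14, 7, 6, 10)
Factor λ_3 = (5, 3, 7, 12, 15, 3, 7)
Factor λ_4 = (11, 3, 6, 0, 12, 6, 13)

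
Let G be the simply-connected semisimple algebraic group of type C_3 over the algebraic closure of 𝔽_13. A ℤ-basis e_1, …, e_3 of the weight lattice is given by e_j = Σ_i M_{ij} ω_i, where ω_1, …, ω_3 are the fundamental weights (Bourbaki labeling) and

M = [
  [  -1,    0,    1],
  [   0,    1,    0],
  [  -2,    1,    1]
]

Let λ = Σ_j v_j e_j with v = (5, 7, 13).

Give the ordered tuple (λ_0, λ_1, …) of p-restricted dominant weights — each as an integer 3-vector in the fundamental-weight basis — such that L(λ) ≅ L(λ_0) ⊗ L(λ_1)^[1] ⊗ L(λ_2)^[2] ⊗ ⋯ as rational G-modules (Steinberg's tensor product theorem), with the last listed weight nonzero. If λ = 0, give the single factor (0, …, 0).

((8, 7, 10),)

Change of basis e → ω: c = M·v where v = (5, 7, 13):
  c_1 = -1*5 + 0*7 + 1*13 = 8
  c_2 = 0*5 + 1*7 + 0*13 = 7
  c_3 = -2*5 + 1*7 + 1*13 = 10
p = 13; digits c_i = Σ_j d_{ij}·13^j, 0 ≤ d_{ij} < 13:
  c_1 = 8 = 8·13^0
  c_2 = 7 = 7·13^0
  c_3 = 10 = 10·13^0
λ_0 = (8, 7, 10)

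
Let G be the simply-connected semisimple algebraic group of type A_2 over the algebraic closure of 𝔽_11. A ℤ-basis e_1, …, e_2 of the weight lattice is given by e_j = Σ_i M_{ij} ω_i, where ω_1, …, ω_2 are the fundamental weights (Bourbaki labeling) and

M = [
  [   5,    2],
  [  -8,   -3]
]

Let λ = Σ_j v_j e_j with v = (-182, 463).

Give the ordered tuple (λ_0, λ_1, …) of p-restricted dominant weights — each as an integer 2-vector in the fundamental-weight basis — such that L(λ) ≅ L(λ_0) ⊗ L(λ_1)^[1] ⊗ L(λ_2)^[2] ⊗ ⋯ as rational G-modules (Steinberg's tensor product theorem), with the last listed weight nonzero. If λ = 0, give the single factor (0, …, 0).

((5, 1), (1, 6))

Change of basis e → ω: c = M·v where v = (-182, 463):
  c_1 = (5)·(-182) + 2·463 = 16
  c_2 = (-8)·(-182) + (-3)·(463) = 67
p = 11; digits c_i = Σ_j d_{ij}·11^j, 0 ≤ d_{ij} < 11:
  c_1 = 16 = 5·11^0 + 1·11^1
  c_2 = 67 = 1·11^0 + 6·11^1
p-restricted factor λ_0 = (5, 1)
p-restricted factor λ_1 = (1, 6)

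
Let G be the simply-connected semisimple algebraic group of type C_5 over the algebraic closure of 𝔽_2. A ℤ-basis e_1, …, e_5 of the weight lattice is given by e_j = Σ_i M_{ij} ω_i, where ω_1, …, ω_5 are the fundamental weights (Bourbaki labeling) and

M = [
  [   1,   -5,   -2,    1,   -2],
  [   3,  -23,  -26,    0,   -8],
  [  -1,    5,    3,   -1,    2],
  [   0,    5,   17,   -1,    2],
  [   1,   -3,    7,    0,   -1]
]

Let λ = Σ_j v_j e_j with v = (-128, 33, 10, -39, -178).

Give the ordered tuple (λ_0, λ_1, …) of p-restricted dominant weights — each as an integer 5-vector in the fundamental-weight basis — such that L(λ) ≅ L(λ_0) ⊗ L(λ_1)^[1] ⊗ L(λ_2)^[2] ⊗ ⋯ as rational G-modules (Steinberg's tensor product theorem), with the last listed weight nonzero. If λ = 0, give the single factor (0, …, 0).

Converting to the ω-basis (c_i = row i of M dotted with v = (-128, 33, 10, -39, -178)):
  c_1 = (1)·(-128) + (-5)·(33) + (-2)·(10) + (1)·(-39) + (-2)·(-178) = 4
  c_2 = (3)·(-128) + (-23)·(33) + (-26)·(10) + (0)·(-39) + (-8)·(-178) = 21
  c_3 = (-1)·(-128) + (5)·(33) + (3)·(10) + (-1)·(-39) + (2)·(-178) = 6
  c_4 = (0)·(-128) + (5)·(33) + (17)·(10) + (-1)·(-39) + (2)·(-178) = 18
  c_5 = (1)·(-128) + (-3)·(33) + (7)·(10) + (0)·(-39) + (-1)·(-178) = 21
Base-2 expansion of each c_i:
  c_1 = 4 = 0·2^0 + 0·2^1 + 1·2^2
  c_2 = 21 = 1·2^0 + 0·2^1 + 1·2^2 + 0·2^3 + 1·2^4
  c_3 = 6 = 0·2^0 + 1·2^1 + 1·2^2
  c_4 = 18 = 0·2^0 + 1·2^1 + 0·2^2 + 0·2^3 + 1·2^4
  c_5 = 21 = 1·2^0 + 0·2^1 + 1·2^2 + 0·2^3 + 1·2^4
λ_0 = (0, 1, 0, 0, 1)
λ_1 = (0, 0, 1, 1, 0)
λ_2 = (1, 1, 1, 0, 1)
λ_3 = (0, 0, 0, 0, 0)
λ_4 = (0, 1, 0, 1, 1)

((0, 1, 0, 0, 1), (0, 0, 1, 1, 0), (1, 1, 1, 0, 1), (0, 0, 0, 0, 0), (0, 1, 0, 1, 1))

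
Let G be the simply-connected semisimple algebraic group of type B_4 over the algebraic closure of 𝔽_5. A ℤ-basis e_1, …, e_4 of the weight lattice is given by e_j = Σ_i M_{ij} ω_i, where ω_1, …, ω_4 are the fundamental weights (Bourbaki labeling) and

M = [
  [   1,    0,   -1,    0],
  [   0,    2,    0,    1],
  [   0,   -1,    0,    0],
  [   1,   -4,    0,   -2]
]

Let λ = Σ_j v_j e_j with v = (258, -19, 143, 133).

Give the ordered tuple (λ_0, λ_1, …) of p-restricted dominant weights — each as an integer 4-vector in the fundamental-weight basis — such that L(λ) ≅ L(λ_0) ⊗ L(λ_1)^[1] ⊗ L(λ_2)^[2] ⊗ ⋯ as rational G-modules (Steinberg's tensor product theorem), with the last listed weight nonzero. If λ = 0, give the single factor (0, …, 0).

((0, 0, 4, 3), (3, 4, 3, 3), (4, 3, 0, 2))

Converting to the ω-basis (c_i = row i of M dotted with v = (258, -19, 143, 133)):
  c_1 = 1*258 + 0*-19 + -1*143 + 0*133 = 115
  c_2 = 0*258 + 2*-19 + 0*143 + 1*133 = 95
  c_3 = 0*258 + -1*-19 + 0*143 + 0*133 = 19
  c_4 = 1*258 + -4*-19 + 0*143 + -2*133 = 68
Writing each c_i in base p = 5:
  c_1 = 115 = 0·5^0 + 3·5^1 + 4·5^2
  c_2 = 95 = 0·5^0 + 4·5^1 + 3·5^2
  c_3 = 19 = 4·5^0 + 3·5^1
  c_4 = 68 = 3·5^0 + 3·5^1 + 2·5^2
Factor λ_0 = (0, 0, 4, 3)
Factor λ_1 = (3, 4, 3, 3)
Factor λ_2 = (4, 3, 0, 2)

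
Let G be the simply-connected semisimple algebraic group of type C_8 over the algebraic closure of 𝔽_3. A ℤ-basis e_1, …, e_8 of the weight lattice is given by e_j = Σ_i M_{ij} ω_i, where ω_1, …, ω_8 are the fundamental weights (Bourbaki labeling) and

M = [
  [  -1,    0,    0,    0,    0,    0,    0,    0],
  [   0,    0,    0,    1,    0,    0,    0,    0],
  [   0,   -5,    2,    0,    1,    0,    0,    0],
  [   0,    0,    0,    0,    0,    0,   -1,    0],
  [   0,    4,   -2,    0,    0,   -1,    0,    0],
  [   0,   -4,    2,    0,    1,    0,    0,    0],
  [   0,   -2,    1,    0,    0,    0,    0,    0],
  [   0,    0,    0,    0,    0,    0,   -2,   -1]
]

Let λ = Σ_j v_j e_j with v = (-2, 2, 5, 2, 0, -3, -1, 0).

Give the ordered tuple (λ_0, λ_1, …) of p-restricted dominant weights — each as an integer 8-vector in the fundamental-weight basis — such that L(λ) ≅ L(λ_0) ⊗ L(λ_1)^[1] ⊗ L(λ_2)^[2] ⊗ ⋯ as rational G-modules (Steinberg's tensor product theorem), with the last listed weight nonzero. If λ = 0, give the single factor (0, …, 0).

((2, 2, 0, 1, 1, 2, 1, 2),)

ω-coordinates c = M·v, v = (-2, 2, 5, 2, 0, -3, -1, 0):
  c_1 = (-1)·(-2) + (0)·(2) + (0)·(5) + (0)·(2) + (0)·(0) + (0)·(-3) + (0)·(-1) + (0)·(0) = 2
  c_2 = (0)·(-2) + (0)·(2) + (0)·(5) + (1)·(2) + (0)·(0) + (0)·(-3) + (0)·(-1) + (0)·(0) = 2
  c_3 = (0)·(-2) + (-5)·(2) + (2)·(5) + (0)·(2) + (1)·(0) + (0)·(-3) + (0)·(-1) + (0)·(0) = 0
  c_4 = (0)·(-2) + (0)·(2) + (0)·(5) + (0)·(2) + (0)·(0) + (0)·(-3) + (-1)·(-1) + (0)·(0) = 1
  c_5 = (0)·(-2) + (4)·(2) + (-2)·(5) + (0)·(2) + (0)·(0) + (-1)·(-3) + (0)·(-1) + (0)·(0) = 1
  c_6 = (0)·(-2) + (-4)·(2) + (2)·(5) + (0)·(2) + (1)·(0) + (0)·(-3) + (0)·(-1) + (0)·(0) = 2
  c_7 = (0)·(-2) + (-2)·(2) + (1)·(5) + (0)·(2) + (0)·(0) + (0)·(-3) + (0)·(-1) + (0)·(0) = 1
  c_8 = (0)·(-2) + (0)·(2) + (0)·(5) + (0)·(2) + (0)·(0) + (0)·(-3) + (-2)·(-1) + (-1)·(0) = 2
Base-3 expansion of each c_i:
  c_1 = 2 = 2·3^0
  c_2 = 2 = 2·3^0
  c_3 = 0
  c_4 = 1 = 1·3^0
  c_5 = 1 = 1·3^0
  c_6 = 2 = 2·3^0
  c_7 = 1 = 1·3^0
  c_8 = 2 = 2·3^0
Factor λ_0 = (2, 2, 0, 1, 1, 2, 1, 2)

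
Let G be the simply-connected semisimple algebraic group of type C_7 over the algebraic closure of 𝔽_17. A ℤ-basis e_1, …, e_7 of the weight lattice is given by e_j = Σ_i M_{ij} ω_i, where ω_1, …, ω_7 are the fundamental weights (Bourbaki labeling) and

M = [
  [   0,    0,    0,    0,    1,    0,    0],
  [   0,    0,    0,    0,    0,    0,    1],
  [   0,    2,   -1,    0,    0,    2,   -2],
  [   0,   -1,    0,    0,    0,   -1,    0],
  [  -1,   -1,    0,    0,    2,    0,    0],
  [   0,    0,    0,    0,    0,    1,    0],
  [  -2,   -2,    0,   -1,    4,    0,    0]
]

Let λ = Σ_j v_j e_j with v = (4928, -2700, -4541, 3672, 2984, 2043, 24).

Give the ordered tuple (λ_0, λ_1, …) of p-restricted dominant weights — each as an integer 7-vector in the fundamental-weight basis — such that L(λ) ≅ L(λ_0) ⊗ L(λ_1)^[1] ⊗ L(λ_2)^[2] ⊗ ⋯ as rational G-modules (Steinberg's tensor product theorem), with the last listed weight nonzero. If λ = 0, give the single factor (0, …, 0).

((9, 7, 0, 11, 0, 3, 0), (5, 1, 0, 4, 16, 1, 3), (10, 0, 11, 2, 12, 7, 13))

Compute c_i = Σ_j M_{ij} v_j with v = (4928, -2700, -4541, 3672, 2984, 2043, 24):
  c_1 = 0*4928 + 0*-2700 + 0*-4541 + 0*3672 + 1*2984 + 0*2043 + 0*24 = 2984
  c_2 = 0*4928 + 0*-2700 + 0*-4541 + 0*3672 + 0*2984 + 0*2043 + 1*24 = 24
  c_3 = 0*4928 + 2*-2700 + -1*-4541 + 0*3672 + 0*2984 + 2*2043 + -2*24 = 3179
  c_4 = 0*4928 + -1*-2700 + 0*-4541 + 0*3672 + 0*2984 + -1*2043 + 0*24 = 657
  c_5 = -1*4928 + -1*-2700 + 0*-4541 + 0*3672 + 2*2984 + 0*2043 + 0*24 = 3740
  c_6 = 0*4928 + 0*-2700 + 0*-4541 + 0*3672 + 0*2984 + 1*2043 + 0*24 = 2043
  c_7 = -2*4928 + -2*-2700 + 0*-4541 + -1*3672 + 4*2984 + 0*2043 + 0*24 = 3808
Writing each c_i in base p = 17:
  c_1 = 2984 = 9·17^0 + 5·17^1 + 10·17^2
  c_2 = 24 = 7·17^0 + 1·17^1
  c_3 = 3179 = 0·17^0 + 0·17^1 + 11·17^2
  c_4 = 657 = 11·17^0 + 4·17^1 + 2·17^2
  c_5 = 3740 = 0·17^0 + 16·17^1 + 12·17^2
  c_6 = 2043 = 3·17^0 + 1·17^1 + 7·17^2
  c_7 = 3808 = 0·17^0 + 3·17^1 + 13·17^2
p-restricted factor λ_0 = (9, 7, 0, 11, 0, 3, 0)
p-restricted factor λ_1 = (5, 1, 0, 4, 16, 1, 3)
p-restricted factor λ_2 = (10, 0, 11, 2, 12, 7, 13)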